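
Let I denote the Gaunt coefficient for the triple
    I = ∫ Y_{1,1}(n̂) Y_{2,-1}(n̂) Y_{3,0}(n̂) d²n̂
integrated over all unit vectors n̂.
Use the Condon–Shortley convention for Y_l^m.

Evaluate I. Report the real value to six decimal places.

Checks pass: Σm=0; 6 even; l₃=3∈[1,3].
(2·1+1)(2·2+1)(2·3+1) = 105
Δ: 0! 2! 4! / 7! → 1/105
sum: t=0:+1/4 = 1/4
3j²(1 2 3; 0 0 0) = Δ·Π!·Σ² = 3/35  (sign -1)
sum: t=0:+1/12 = 1/12
3j²(1 2 3; 1 -1 0) = Δ·Π!·Σ² = 1/35  (sign -1)
combine: 4πI² = 105·3/35·1/35 = 9/35
take √, sign +1: I = 0.14304817

0.143048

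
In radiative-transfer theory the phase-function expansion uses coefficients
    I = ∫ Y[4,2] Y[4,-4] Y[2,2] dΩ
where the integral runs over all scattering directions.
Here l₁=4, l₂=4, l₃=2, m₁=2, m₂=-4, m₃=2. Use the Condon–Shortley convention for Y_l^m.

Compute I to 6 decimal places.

-0.106180

m-sum 0 ✓  L=10 even ✓  0≤2≤8 ✓
Π(2lᵢ+1) = 9×9×5 = 405
triangle coeff Δ(4,4,2) = 1/13860
Σ_t [2,4]: t=2:+1/192 t=3:−1/36 t=4:+1/192 = -5/288
(3j)²=20/693 [(4 4 2; 0 0 0)], sign=-1
Σ_t [0,0]: t=0:+1/2880 = 1/2880
(3j)²=2/165 [(4 4 2; 2 -4 2)], sign=+1
⇒ 4πI² = 120/847
I = (-1)√(120/847/(4π)) = -0.10618031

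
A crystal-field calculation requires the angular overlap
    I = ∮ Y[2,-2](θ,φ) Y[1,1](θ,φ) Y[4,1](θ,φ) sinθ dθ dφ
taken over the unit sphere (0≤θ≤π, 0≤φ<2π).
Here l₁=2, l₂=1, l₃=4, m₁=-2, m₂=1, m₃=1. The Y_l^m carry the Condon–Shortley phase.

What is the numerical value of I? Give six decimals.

0.000000

l₃=4 ∉ [1,3] — triangle fails ⇒ I = 0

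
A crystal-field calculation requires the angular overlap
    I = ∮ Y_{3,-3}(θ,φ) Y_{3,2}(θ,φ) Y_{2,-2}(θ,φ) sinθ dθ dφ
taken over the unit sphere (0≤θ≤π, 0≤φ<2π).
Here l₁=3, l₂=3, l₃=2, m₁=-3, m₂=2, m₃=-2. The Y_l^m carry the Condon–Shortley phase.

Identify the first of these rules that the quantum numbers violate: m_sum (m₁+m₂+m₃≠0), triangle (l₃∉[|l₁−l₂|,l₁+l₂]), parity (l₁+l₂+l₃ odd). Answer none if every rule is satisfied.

m_sum

m₁+m₂+m₃ = -3 + 2 − 2 = -3  ✗
triangle: |3−3|=0 ≤ l₃=2 ≤ 3+3=6
parity: l₁+l₂+l₃ = 8 is even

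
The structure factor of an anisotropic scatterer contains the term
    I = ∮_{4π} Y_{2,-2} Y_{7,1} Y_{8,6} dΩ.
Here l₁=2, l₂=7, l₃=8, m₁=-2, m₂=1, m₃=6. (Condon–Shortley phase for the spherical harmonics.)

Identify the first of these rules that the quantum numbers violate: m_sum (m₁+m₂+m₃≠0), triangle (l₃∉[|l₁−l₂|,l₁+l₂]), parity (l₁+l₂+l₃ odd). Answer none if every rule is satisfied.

m_sum

Σmᵢ = 5  ✗
l₃∈[|l₁−l₂|,l₁+l₂]=[5,9], have l₃=8
Σlᵢ = 17 ⇒ odd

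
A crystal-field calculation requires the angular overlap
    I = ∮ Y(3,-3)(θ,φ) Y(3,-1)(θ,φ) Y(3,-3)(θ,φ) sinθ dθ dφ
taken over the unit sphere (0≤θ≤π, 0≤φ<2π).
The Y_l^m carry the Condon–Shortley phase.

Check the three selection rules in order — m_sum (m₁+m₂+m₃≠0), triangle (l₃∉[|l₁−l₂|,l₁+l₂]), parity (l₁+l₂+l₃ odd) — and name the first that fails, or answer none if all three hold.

azimuthal sum: -3 − 1 − 3 = -7  ✗
0 ≤ 3 ≤ 6 (triangle on l)
L = 3 + 3 + 3 = 9 (odd)

m_sum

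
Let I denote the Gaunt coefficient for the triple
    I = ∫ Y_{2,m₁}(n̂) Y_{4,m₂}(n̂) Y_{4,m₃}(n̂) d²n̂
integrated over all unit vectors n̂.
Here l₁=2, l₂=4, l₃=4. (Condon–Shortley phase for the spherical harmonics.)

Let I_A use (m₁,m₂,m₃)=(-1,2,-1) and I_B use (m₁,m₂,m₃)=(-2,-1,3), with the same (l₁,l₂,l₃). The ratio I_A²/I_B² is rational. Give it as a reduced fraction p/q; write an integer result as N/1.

Shared (l₁,l₂,l₃)=(2,4,4): N and (l;000)² cancel in I_A²/I_B².
A: Δ = 2!·2!·6!/11! = 1/13860; Racah Σ t=1..2: t=1:−1/240 t=2:+1/96 = 1/160; ⇒ 3j(2 4 4; -1 2 -1)² = 27/1540, sgn -1
B: Δ = 2!·2!·6!/11! = 1/13860; Racah Σ t=2..2: t=2:+1/480 = 1/480; ⇒ 3j(2 4 4; -2 -1 3)² = 3/110, sgn -1
I_A²/I_B² = (27/1540)/(3/110) = 9/14

9/14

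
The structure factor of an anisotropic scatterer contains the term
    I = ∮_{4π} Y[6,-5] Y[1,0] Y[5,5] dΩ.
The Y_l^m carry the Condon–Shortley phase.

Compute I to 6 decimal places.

m-sum 0 ✓  L=12 even ✓  5≤5≤7 ✓
Π(2lᵢ+1) = 13×3×11 = 429
triangle coeff Δ(6,1,5) = 1/858
Σ_t [1,1]: t=1:−1/14400 = -1/14400
(3j)²=6/143 [(6 1 5; 0 0 0)], sign=+1
Σ_t [1,1]: t=1:−1/3628800 = -1/3628800
(3j)²=1/78 [(6 1 5; -5 0 5)], sign=-1
⇒ 4πI² = 3/13
I = (-1)√(3/13/(4π)) = -0.13551395

-0.135514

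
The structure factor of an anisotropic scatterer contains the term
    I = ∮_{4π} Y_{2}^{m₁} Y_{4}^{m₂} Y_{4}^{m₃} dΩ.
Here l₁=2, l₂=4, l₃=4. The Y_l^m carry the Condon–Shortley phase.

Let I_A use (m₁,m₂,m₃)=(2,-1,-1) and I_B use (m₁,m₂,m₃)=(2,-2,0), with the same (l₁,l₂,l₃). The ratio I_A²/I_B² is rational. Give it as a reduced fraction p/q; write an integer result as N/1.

10/9

Same 2,4,4: normalisation and zero-m 3j drop out of the ratio.
A: Δ: 2! 2! 6! / 11! → 1/13860; sum: t=0:+1/144 = 1/144; 3j²(2 4 4; 2 -1 -1) = Δ·Π!·Σ² = 10/231  (sign -1)
B: Δ: 2! 2! 6! / 11! → 1/13860; sum: t=0:+1/192 = 1/192; 3j²(2 4 4; 2 -2 0) = Δ·Π!·Σ² = 3/77  (sign +1)
I_A²/I_B² = (10/231)/(3/77) = 10/9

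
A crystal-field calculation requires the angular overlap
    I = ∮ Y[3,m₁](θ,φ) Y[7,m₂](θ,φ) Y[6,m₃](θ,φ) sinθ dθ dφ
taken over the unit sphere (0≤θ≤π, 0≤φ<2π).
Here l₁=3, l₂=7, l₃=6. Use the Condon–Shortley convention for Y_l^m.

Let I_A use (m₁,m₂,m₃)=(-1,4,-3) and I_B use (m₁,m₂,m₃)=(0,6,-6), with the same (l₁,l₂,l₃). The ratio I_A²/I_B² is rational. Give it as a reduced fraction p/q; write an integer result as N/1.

Same 3,7,6: normalisation and zero-m 3j drop out of the ratio.
A: Δ: 4! 2! 10! / 17! → 1/2042040; sum: t=2:+1/2903040 t=3:−1/483840 t=4:+1/1451520 = -1/967680; 3j²(3 7 6; -1 4 -3) = Δ·Π!·Σ² = 81/6188  (sign +1)
B: Δ: 4! 2! 10! / 17! → 1/2042040; sum: t=3:−1/43545600 = -1/43545600; 3j²(3 7 6; 0 6 -6) = Δ·Π!·Σ² = 33/1190  (sign -1)
I_A²/I_B² = (81/6188)/(33/1190) = 135/286

135/286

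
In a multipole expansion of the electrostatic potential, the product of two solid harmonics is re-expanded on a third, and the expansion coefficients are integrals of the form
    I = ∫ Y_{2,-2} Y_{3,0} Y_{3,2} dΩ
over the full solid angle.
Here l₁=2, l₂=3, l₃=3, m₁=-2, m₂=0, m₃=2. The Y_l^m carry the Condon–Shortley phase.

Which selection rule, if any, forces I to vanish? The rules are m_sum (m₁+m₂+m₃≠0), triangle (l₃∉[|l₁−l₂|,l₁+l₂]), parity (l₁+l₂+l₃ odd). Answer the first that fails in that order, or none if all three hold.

none

azimuthal sum: -2 + 0 + 2 = 0  ✓
1 ≤ 3 ≤ 5 (triangle on l)  ✓
L = 2 + 3 + 3 = 8 (even)  ✓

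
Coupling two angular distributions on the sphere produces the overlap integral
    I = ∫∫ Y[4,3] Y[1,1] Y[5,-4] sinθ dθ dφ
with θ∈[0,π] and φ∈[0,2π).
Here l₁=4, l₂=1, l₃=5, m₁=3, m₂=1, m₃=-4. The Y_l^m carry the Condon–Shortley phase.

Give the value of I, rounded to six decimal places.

m-sum 0 ✓  L=10 even ✓  3≤5≤5 ✓
Π(2lᵢ+1) = 9×3×11 = 297
triangle coeff Δ(4,1,5) = 1/495
Σ_t [0,0]: t=0:+1/576 = 1/576
(3j)²=5/99 [(4 1 5; 0 0 0)], sign=-1
Σ_t [0,0]: t=0:+1/10080 = 1/10080
(3j)²=4/55 [(4 1 5; 3 1 -4)], sign=-1
⇒ 4πI² = 12/11
I = (+1)√(12/11/(4π)) = 0.29463840

0.294638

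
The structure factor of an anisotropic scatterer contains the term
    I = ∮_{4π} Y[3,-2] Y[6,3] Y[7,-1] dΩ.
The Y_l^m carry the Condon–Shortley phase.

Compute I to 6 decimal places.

m-sum 0 ✓  L=16 even ✓  3≤7≤9 ✓
Π(2lᵢ+1) = 7×13×15 = 1365
triangle coeff Δ(3,6,7) = 1/2042040
Σ_t [0,2]: t=0:+1/207360 t=1:−1/57600 t=2:+1/207360 = -1/129600
(3j)²=168/12155 [(3 6 7; 0 0 0)], sign=+1
Σ_t [1,2]: t=1:−1/1935360 t=2:+1/362880 = 13/5806080
(3j)²=195/10472 [(3 6 7; -2 3 -1)], sign=+1
⇒ 4πI² = 12285/34969
I = (+1)√(12285/34969/(4π)) = 0.16720184

0.167202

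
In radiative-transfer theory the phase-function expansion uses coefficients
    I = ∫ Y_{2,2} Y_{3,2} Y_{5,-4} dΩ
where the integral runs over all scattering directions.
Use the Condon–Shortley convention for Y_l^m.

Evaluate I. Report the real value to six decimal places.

0.268967

Rules hold: Σm=0, L=10 even, 1≤5≤5.
N = 5·7·11 = 385
Δ = 0!·4!·6!/11! = 1/2310
Racah Σ t=0..0: t=0:+1/144 = 1/144
⇒ 3j(2 3 5; 0 0 0)² = 10/231, sgn -1
Racah Σ t=0..0: t=0:+1/2880 = 1/2880
⇒ 3j(2 3 5; 2 2 -4)² = 3/55, sgn -1
4πI² = N·(3j₀)²·(3jₘ)² = 10/11
I = +1·√(0.909091/4π) = 0.26896683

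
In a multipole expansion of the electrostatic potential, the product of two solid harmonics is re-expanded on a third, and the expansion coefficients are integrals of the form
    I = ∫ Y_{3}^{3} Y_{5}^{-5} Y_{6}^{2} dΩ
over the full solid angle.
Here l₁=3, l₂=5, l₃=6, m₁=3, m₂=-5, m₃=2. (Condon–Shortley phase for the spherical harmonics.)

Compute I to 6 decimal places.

Rules hold: Σm=0, L=14 even, 2≤6≤8.
N = 7·11·13 = 1001
Δ = 2!·4!·8!/15! = 1/675675
Racah Σ t=0..2: t=0:+1/8640 t=1:−1/2304 t=2:+1/8640 = -7/34560
⇒ 3j(3 5 6; 0 0 0)² = 7/429, sgn -1
Racah Σ t=0..0: t=0:+1/1935360 = 1/1935360
⇒ 3j(3 5 6; 3 -5 2)² = 1/1001, sgn +1
4πI² = N·(3j₀)²·(3jₘ)² = 7/429
I = -1·√(0.016317/4π) = -0.03603425

-0.036034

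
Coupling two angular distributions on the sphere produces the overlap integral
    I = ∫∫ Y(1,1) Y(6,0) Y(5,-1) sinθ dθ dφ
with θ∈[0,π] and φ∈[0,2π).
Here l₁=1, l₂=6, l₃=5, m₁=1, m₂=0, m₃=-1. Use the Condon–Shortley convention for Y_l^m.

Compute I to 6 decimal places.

Checks pass: Σm=0; 12 even; l₃=5∈[5,7].
(2·1+1)(2·6+1)(2·5+1) = 429
Δ: 2! 0! 10! / 13! → 1/858
sum: t=1:−1/14400 = -1/14400
3j²(1 6 5; 0 0 0) = Δ·Π!·Σ² = 6/143  (sign +1)
sum: t=0:+1/34560 = 1/34560
3j²(1 6 5; 1 0 -1) = Δ·Π!·Σ² = 5/286  (sign +1)
combine: 4πI² = 429·6/143·5/286 = 45/143
take √, sign +1: I = 0.15824621

0.158246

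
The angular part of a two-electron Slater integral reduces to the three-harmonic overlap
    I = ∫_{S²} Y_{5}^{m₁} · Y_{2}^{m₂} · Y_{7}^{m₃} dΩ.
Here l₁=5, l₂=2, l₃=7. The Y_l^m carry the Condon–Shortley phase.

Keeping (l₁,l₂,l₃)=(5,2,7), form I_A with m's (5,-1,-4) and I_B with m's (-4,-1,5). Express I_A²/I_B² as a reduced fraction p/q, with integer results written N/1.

l's match ⇒ only the (l;m) 3-j factors differ between A and B.
A: triangle coeff Δ(5,2,7) = 1/15015; Σ_t [0,0]: t=0:+1/21772800 = 1/21772800; (3j)²=1/1365 [(5 2 7; 5 -1 -4)], sign=-1
B: triangle coeff Δ(5,2,7) = 1/15015; Σ_t [0,0]: t=0:+1/2177280 = 1/2177280; (3j)²=8/273 [(5 2 7; -4 -1 5)], sign=+1
I_A²/I_B² = (1/1365)/(8/273) = 1/40

1/40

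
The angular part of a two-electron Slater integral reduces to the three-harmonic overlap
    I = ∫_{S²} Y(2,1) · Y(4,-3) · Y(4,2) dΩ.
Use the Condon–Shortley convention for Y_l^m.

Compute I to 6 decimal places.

Checks pass: Σm=0; 10 even; l₃=4∈[2,6].
(2·2+1)(2·4+1)(2·4+1) = 405
Δ: 2! 2! 6! / 11! → 1/13860
sum: t=0:+1/192 t=1:−1/36 t=2:+1/192 = -5/288
3j²(2 4 4; 0 0 0) = Δ·Π!·Σ² = 20/693  (sign -1)
sum: t=0:+1/240 t=1:−1/1440 = 1/288
3j²(2 4 4; 1 -3 2) = Δ·Π!·Σ² = 5/132  (sign +1)
combine: 4πI² = 405·20/693·5/132 = 375/847
take √, sign -1: I = -0.18770204

-0.187702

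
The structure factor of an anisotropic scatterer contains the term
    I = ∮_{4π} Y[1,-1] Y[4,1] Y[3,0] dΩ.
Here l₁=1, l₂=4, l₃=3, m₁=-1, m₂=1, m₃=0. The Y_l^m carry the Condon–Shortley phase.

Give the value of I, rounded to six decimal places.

m-sum 0 ✓  L=8 even ✓  3≤3≤5 ✓
Π(2lᵢ+1) = 3×9×7 = 189
triangle coeff Δ(1,4,3) = 1/252
Σ_t [1,1]: t=1:−1/36 = -1/36
(3j)²=4/63 [(1 4 3; 0 0 0)], sign=+1
Σ_t [2,2]: t=2:+1/72 = 1/72
(3j)²=5/126 [(1 4 3; -1 1 0)], sign=-1
⇒ 4πI² = 10/21
I = (-1)√(10/21/(4π)) = -0.19466390

-0.194664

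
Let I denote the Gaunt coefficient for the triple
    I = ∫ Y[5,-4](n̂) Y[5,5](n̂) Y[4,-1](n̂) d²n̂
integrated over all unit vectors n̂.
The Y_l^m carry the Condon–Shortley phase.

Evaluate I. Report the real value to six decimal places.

0.184127

Checks pass: Σm=0; 14 even; l₃=4∈[0,10].
(2·5+1)(2·5+1)(2·4+1) = 1089
Δ: 6! 4! 4! / 15! → 1/3153150
sum: t=1:−1/69120 t=2:+1/1728 t=3:−1/576 t=4:+1/1728 t=5:−1/69120 = -7/11520
3j²(5 5 4; 0 0 0) = Δ·Π!·Σ² = 2/143  (sign -1)
sum: t=6:+1/103680 = 1/103680
3j²(5 5 4; -4 5 -1) = Δ·Π!·Σ² = 4/143  (sign -1)
combine: 4πI² = 1089·2/143·4/143 = 72/169
take √, sign +1: I = 0.18412721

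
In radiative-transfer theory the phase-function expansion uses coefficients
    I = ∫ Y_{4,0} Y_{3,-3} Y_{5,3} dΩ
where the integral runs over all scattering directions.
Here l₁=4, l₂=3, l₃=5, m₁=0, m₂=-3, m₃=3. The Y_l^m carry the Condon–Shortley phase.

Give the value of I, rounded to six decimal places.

0.196280

m-sum 0 ✓  L=12 even ✓  1≤5≤7 ✓
Π(2lᵢ+1) = 9×7×11 = 693
triangle coeff Δ(4,3,5) = 1/180180
Σ_t [0,2]: t=0:+1/576 t=1:−1/144 t=2:+1/576 = -1/288
(3j)²=20/1001 [(4 3 5; 0 0 0)], sign=+1
Σ_t [0,0]: t=0:+1/2304 = 1/2304
(3j)²=5/143 [(4 3 5; 0 -3 3)], sign=+1
⇒ 4πI² = 900/1859
I = (+1)√(900/1859/(4π)) = 0.19628026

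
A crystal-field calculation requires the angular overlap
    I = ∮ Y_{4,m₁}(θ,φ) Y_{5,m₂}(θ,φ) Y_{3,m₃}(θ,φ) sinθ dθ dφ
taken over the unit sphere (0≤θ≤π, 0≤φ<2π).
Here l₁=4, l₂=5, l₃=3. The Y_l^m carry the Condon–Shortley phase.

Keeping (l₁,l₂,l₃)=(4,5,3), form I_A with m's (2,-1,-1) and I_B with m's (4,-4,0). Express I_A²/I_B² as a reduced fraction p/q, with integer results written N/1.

Same 4,5,3: normalisation and zero-m 3j drop out of the ratio.
A: Δ: 6! 2! 4! / 13! → 1/180180; sum: t=0:+1/34560 t=1:−1/720 t=2:+1/384 = 43/34560; 3j²(4 5 3; 2 -1 -1) = Δ·Π!·Σ² = 1849/180180  (sign +1)
B: Δ: 6! 2! 4! / 13! → 1/180180; sum: t=0:+1/8640 = 1/8640; 3j²(4 5 3; 4 -4 0) = Δ·Π!·Σ² = 28/715  (sign -1)
I_A²/I_B² = (1849/180180)/(28/715) = 1849/7056

1849/7056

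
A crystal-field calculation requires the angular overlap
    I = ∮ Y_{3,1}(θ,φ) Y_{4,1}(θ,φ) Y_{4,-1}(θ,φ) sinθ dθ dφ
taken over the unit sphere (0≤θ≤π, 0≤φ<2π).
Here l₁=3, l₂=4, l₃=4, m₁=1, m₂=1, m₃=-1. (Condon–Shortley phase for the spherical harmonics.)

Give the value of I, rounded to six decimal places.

m-sum = 1 + 1 − 1 = 1 ≠ 0 ⇒ I = 0

0.000000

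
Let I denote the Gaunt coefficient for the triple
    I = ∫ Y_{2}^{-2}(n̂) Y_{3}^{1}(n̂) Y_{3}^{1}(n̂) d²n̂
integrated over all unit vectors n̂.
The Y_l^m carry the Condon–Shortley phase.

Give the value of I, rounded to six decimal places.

Checks pass: Σm=0; 8 even; l₃=3∈[1,5].
(2·2+1)(2·3+1)(2·3+1) = 245
Δ: 2! 2! 4! / 9! → 1/3780
sum: t=0:+1/24 t=1:−1/4 t=2:+1/24 = -1/6
3j²(2 3 3; 0 0 0) = Δ·Π!·Σ² = 4/105  (sign +1)
sum: t=2:+1/16 = 1/16
3j²(2 3 3; -2 1 1) = Δ·Π!·Σ² = 2/35  (sign +1)
combine: 4πI² = 245·4/105·2/35 = 8/15
take √, sign +1: I = 0.20601291

0.206013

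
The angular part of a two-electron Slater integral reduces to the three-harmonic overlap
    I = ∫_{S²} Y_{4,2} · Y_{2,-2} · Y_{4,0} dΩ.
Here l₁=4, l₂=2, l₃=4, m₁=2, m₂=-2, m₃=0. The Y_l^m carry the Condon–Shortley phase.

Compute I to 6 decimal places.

-0.190365

Rules hold: Σm=0, L=10 even, 2≤4≤6.
N = 9·5·9 = 405
Δ = 2!·6!·2!/11! = 1/13860
Racah Σ t=0..2: t=0:+1/192 t=1:−1/36 t=2:+1/192 = -5/288
⇒ 3j(4 2 4; 0 0 0)² = 20/693, sgn -1
Racah Σ t=0..0: t=0:+1/192 = 1/192
⇒ 3j(4 2 4; 2 -2 0)² = 3/77, sgn +1
4πI² = N·(3j₀)²·(3jₘ)² = 2700/5929
I = -1·√(0.455389/4π) = -0.19036462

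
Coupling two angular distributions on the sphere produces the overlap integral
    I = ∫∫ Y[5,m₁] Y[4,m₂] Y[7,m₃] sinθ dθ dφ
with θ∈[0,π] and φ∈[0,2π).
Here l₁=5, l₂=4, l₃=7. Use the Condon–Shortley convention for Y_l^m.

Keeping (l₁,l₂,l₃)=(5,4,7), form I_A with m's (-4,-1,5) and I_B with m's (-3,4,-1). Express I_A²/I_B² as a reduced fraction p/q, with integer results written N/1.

l's match ⇒ only the (l;m) 3-j factors differ between A and B.
A: triangle coeff Δ(5,4,7) = 1/6126120; Σ_t [1,2]: t=1:−1/1935360 t=2:+1/1209600 = 1/3225600; (3j)²=243/61880 [(5 4 7; -4 -1 5)], sign=+1
B: triangle coeff Δ(5,4,7) = 1/6126120; Σ_t [2,2]: t=2:+1/2073600 = 1/2073600; (3j)²=392/109395 [(5 4 7; -3 4 -1)], sign=+1
I_A²/I_B² = (243/61880)/(392/109395) = 24057/21952

24057/21952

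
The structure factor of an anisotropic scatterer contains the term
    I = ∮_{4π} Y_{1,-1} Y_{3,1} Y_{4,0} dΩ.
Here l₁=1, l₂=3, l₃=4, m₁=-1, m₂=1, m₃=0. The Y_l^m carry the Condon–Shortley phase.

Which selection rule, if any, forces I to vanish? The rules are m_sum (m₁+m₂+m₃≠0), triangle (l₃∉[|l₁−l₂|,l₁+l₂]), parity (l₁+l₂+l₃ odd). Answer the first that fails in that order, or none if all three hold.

none

Σmᵢ = 0  ✓
l₃∈[|l₁−l₂|,l₁+l₂]=[2,4], have l₃=4  ✓
Σlᵢ = 8 ⇒ even  ✓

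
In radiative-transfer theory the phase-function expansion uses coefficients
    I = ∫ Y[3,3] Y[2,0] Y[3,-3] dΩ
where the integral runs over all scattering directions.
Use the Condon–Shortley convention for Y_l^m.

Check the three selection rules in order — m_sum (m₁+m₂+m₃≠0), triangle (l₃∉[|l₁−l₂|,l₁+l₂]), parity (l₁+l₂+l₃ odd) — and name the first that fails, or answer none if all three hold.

none

azimuthal sum: 3 + 0 − 3 = 0  ✓
1 ≤ 3 ≤ 5 (triangle on l)  ✓
L = 3 + 2 + 3 = 8 (even)  ✓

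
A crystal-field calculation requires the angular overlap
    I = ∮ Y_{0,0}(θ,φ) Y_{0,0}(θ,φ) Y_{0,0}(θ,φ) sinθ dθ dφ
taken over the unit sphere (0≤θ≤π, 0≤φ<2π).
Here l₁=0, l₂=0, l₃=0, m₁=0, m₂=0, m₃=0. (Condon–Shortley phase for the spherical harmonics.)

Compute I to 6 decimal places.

0.282095

Rules hold: Σm=0, L=0 even, 0≤0≤0.
N = 1·1·1 = 1
Δ = 0!·0!·0!/1! = 1/1
Racah Σ t=0..0: t=0:+1/1 = 1/1
⇒ 3j(0 0 0; 0 0 0)² = 1/1, sgn +1
(m-triple is (0,0,0) — same symbol as above.)
4πI² = N·(3j₀)²·(3jₘ)² = 1/1
I = +1·√(1/4π) = 0.28209479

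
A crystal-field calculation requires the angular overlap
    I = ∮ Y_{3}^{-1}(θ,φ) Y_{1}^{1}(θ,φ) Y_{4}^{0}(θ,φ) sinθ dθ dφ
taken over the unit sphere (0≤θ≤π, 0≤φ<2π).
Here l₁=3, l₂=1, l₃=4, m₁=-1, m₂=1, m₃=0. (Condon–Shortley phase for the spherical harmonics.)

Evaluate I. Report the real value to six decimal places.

Rules hold: Σm=0, L=8 even, 2≤4≤4.
N = 7·3·9 = 189
Δ = 0!·6!·2!/9! = 1/252
Racah Σ t=0..0: t=0:+1/36 = 1/36
⇒ 3j(3 1 4; 0 0 0)² = 4/63, sgn +1
Racah Σ t=0..0: t=0:+1/96 = 1/96
⇒ 3j(3 1 4; -1 1 0)² = 1/42, sgn +1
4πI² = N·(3j₀)²·(3jₘ)² = 2/7
I = +1·√(0.285714/4π) = 0.15078601

0.150786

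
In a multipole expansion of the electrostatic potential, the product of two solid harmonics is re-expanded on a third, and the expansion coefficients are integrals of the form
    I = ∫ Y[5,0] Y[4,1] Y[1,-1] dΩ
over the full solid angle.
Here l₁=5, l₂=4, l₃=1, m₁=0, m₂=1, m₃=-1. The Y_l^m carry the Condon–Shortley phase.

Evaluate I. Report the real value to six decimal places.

Rules hold: Σm=0, L=10 even, 1≤1≤9.
N = 11·9·3 = 297
Δ = 8!·2!·0!/11! = 1/495
Racah Σ t=4..4: t=4:+1/576 = 1/576
⇒ 3j(5 4 1; 0 0 0)² = 5/99, sgn -1
Racah Σ t=5..5: t=5:−1/1440 = -1/1440
⇒ 3j(5 4 1; 0 1 -1)² = 2/99, sgn -1
4πI² = N·(3j₀)²·(3jₘ)² = 10/33
I = +1·√(0.30303/4π) = 0.15528807

0.155288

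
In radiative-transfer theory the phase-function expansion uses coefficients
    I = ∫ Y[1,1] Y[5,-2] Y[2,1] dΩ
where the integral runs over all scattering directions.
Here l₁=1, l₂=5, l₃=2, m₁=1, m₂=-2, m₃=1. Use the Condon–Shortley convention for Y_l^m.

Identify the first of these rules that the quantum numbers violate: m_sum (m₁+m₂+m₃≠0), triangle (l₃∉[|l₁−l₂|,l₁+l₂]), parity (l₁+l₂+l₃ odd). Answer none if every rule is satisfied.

azimuthal sum: 1 − 2 + 1 = 0  ✓
4 ≤ 2 ≤ 6 (triangle on l)  ✗
L = 1 + 5 + 2 = 8 (even)

triangle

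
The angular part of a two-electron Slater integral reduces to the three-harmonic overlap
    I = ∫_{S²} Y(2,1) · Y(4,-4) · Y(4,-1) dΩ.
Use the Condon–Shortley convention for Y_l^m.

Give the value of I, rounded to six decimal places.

0.000000

m-sum = 1 − 4 − 1 = -4 ≠ 0 ⇒ I = 0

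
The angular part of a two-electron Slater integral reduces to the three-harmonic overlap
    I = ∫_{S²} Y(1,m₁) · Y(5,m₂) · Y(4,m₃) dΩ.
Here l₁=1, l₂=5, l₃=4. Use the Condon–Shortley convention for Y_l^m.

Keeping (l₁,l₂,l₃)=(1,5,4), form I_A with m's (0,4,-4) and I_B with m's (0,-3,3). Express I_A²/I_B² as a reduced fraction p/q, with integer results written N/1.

l's match ⇒ only the (l;m) 3-j factors differ between A and B.
A: triangle coeff Δ(1,5,4) = 1/495; Σ_t [1,1]: t=1:−1/40320 = -1/40320; (3j)²=1/55 [(1 5 4; 0 4 -4)], sign=-1
B: triangle coeff Δ(1,5,4) = 1/495; Σ_t [1,1]: t=1:−1/5040 = -1/5040; (3j)²=16/495 [(1 5 4; 0 -3 3)], sign=+1
I_A²/I_B² = (1/55)/(16/495) = 9/16

9/16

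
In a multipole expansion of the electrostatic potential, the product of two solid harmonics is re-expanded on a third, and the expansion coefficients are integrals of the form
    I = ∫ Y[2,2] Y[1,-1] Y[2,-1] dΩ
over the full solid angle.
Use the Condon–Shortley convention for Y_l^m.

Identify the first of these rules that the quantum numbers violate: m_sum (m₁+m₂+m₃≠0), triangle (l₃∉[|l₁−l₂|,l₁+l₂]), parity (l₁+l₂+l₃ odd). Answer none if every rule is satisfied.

m₁+m₂+m₃ = 2 − 1 − 1 = 0  ✓
triangle: |2−1|=1 ≤ l₃=2 ≤ 2+1=3  ✓
parity: l₁+l₂+l₃ = 5 is odd  ✗

parity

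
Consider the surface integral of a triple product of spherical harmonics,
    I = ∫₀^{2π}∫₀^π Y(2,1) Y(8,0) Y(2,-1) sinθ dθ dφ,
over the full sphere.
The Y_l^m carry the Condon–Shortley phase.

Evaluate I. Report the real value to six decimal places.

|2−8|≤2≤2+8 violated ⇒ I = 0

0.000000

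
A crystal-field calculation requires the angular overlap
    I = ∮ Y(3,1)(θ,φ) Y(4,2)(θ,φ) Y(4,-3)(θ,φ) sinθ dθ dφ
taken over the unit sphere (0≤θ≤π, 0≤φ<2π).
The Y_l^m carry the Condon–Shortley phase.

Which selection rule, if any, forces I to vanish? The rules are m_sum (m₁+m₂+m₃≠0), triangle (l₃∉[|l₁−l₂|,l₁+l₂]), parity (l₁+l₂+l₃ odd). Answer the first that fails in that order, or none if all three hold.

azimuthal sum: 1 + 2 − 3 = 0  ✓
1 ≤ 4 ≤ 7 (triangle on l)  ✓
L = 3 + 4 + 4 = 11 (odd)  ✗

parity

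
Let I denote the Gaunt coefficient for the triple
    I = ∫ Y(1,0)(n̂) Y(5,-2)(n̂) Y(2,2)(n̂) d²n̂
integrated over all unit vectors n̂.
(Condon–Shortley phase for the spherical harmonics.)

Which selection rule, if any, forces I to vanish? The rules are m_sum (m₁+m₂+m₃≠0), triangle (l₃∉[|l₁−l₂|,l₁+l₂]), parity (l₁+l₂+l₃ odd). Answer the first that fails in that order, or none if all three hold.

triangle

m₁+m₂+m₃ = 0 − 2 + 2 = 0  ✓
triangle: |1−5|=4 ≤ l₃=2 ≤ 1+5=6  ✗
parity: l₁+l₂+l₃ = 8 is even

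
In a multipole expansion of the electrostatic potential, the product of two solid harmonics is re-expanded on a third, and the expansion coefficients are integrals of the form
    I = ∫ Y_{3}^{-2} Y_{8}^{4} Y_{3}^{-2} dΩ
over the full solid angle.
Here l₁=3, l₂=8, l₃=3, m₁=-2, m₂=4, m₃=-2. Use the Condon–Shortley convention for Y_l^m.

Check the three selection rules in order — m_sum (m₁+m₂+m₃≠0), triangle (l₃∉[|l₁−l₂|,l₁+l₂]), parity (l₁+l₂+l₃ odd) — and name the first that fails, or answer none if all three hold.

triangle

m₁+m₂+m₃ = -2 + 4 − 2 = 0  ✓
triangle: |3−8|=5 ≤ l₃=3 ≤ 3+8=11  ✗
parity: l₁+l₂+l₃ = 14 is even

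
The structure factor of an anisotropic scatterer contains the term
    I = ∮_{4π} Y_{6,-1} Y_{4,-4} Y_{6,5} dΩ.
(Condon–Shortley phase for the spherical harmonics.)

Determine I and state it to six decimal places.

m-sum 0 ✓  L=16 even ✓  2≤6≤10 ✓
Π(2lᵢ+1) = 13×9×13 = 1521
triangle coeff Δ(6,4,6) = 1/15315300
Σ_t [0,4]: t=0:+1/829440 t=1:−1/25920 t=2:+1/9216 t=3:−1/25920 t=4:+1/829440 = 7/207360
(3j)²=28/2431 [(6 4 6; 0 0 0)], sign=+1
Σ_t [0,0]: t=0:+1/2903040 = 1/2903040
(3j)²=5/663 [(6 4 6; -1 -4 5)], sign=-1
⇒ 4πI² = 420/3179
I = (-1)√(420/3179/(4π)) = -0.10253555

-0.102536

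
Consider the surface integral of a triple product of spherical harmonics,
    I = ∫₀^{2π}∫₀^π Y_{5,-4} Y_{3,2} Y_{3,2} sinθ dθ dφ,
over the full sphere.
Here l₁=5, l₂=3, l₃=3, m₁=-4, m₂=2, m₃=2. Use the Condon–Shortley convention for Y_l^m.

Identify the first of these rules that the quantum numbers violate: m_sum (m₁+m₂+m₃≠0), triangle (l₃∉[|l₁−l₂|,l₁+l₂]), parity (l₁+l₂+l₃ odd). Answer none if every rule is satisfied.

parity

m₁+m₂+m₃ = -4 + 2 + 2 = 0  ✓
triangle: |5−3|=2 ≤ l₃=3 ≤ 5+3=8  ✓
parity: l₁+l₂+l₃ = 11 is odd  ✗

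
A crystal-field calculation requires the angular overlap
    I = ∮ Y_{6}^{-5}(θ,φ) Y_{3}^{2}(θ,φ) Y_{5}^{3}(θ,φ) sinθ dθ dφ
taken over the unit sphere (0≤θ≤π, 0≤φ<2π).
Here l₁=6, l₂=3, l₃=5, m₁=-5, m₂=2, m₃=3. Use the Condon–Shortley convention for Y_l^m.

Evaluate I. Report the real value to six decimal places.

m-sum 0 ✓  L=14 even ✓  3≤5≤9 ✓
Π(2lᵢ+1) = 13×7×11 = 1001
triangle coeff Δ(6,3,5) = 1/675675
Σ_t [1,3]: t=1:−1/8640 t=2:+1/2304 t=3:−1/8640 = 7/34560
(3j)²=7/429 [(6 3 5; 0 0 0)], sign=-1
Σ_t [3,4]: t=3:−1/483840 t=4:+1/120960 = 1/161280
(3j)²=2/91 [(6 3 5; -5 2 3)], sign=+1
⇒ 4πI² = 14/39
I = (-1)√(14/39/(4π)) = -0.16901560

-0.169016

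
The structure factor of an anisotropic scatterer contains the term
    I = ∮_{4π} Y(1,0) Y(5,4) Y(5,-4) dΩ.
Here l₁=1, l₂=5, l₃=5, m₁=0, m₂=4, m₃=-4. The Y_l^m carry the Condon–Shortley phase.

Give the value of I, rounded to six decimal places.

0.000000

l₁+l₂+l₃=11 is odd: 3j(l;000)=0 ⇒ I=0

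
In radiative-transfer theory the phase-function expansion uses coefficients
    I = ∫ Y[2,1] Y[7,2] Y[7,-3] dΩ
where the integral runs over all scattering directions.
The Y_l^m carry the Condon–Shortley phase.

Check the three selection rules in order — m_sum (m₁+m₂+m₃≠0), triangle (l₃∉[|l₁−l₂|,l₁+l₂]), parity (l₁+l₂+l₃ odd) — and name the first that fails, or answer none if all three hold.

none

m₁+m₂+m₃ = 1 + 2 − 3 = 0  ✓
triangle: |2−7|=5 ≤ l₃=7 ≤ 2+7=9  ✓
parity: l₁+l₂+l₃ = 16 is even  ✓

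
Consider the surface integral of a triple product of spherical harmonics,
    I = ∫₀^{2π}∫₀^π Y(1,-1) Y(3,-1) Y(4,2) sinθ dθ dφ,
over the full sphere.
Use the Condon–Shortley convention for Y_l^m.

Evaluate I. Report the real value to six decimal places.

Rules hold: Σm=0, L=8 even, 2≤4≤4.
N = 3·7·9 = 189
Δ = 0!·2!·6!/9! = 1/252
Racah Σ t=0..0: t=0:+1/36 = 1/36
⇒ 3j(1 3 4; 0 0 0)² = 4/63, sgn +1
Racah Σ t=0..0: t=0:+1/96 = 1/96
⇒ 3j(1 3 4; -1 -1 2)² = 5/84, sgn +1
4πI² = N·(3j₀)²·(3jₘ)² = 5/7
I = +1·√(0.714286/4π) = 0.23841361

0.238414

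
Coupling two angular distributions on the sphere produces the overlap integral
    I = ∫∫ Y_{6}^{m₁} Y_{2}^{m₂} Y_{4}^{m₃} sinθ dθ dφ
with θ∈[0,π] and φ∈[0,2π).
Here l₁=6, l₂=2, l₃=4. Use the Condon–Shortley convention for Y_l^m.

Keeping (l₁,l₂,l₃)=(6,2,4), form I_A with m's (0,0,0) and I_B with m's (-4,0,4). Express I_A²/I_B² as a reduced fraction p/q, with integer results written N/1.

5/1

Same 6,2,4: normalisation and zero-m 3j drop out of the ratio.
A: Δ: 4! 8! 0! / 13! → 1/6435; sum: t=2:+1/2304 = 1/2304; 3j²(6 2 4; 0 0 0) = Δ·Π!·Σ² = 5/143  (sign +1)
B: Δ: 4! 8! 0! / 13! → 1/6435; sum: t=2:+1/161280 = 1/161280; 3j²(6 2 4; -4 0 4) = Δ·Π!·Σ² = 1/143  (sign +1)
I_A²/I_B² = (5/143)/(1/143) = 5/1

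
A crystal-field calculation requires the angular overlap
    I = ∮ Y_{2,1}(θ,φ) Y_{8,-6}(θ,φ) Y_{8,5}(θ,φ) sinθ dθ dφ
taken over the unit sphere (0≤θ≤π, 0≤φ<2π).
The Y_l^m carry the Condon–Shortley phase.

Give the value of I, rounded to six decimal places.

0.193241

Checks pass: Σm=0; 18 even; l₃=8∈[6,10].
(2·2+1)(2·8+1)(2·8+1) = 1445
Δ: 2! 2! 14! / 19! → 1/348840
sum: t=0:+1/116121600 t=1:−1/25401600 t=2:+1/116121600 = -1/45158400
3j²(2 8 8; 0 0 0) = Δ·Π!·Σ² = 24/1615  (sign -1)
sum: t=0:+1/1916006400 t=1:−1/12454041600 = 1/2264371200
3j²(2 8 8; 1 -6 5) = Δ·Π!·Σ² = 847/38760  (sign -1)
combine: 4πI² = 1445·24/1615·847/38760 = 847/1805
take √, sign +1: I = 0.19324051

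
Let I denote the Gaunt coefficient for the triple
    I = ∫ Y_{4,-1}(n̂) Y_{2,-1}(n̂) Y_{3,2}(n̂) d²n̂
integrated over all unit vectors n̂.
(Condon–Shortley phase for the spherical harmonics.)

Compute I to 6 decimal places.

0.000000

l₁+l₂+l₃=9 is odd: 3j(l;000)=0 ⇒ I=0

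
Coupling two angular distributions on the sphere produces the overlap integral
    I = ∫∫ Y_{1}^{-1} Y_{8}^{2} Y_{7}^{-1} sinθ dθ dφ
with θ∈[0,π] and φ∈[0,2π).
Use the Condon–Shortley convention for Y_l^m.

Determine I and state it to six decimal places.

0.205254

Checks pass: Σm=0; 16 even; l₃=7∈[7,9].
(2·1+1)(2·8+1)(2·7+1) = 765
Δ: 2! 0! 14! / 17! → 1/2040
sum: t=1:−1/25401600 = -1/25401600
3j²(1 8 7; 0 0 0) = Δ·Π!·Σ² = 8/255  (sign +1)
sum: t=2:+1/58060800 = 1/58060800
3j²(1 8 7; -1 2 -1) = Δ·Π!·Σ² = 3/136  (sign +1)
combine: 4πI² = 765·8/255·3/136 = 9/17
take √, sign +1: I = 0.20525411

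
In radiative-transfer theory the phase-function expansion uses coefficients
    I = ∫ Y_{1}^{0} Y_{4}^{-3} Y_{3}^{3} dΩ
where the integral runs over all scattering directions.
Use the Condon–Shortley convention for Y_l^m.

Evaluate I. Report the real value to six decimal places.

m-sum 0 ✓  L=8 even ✓  3≤3≤5 ✓
Π(2lᵢ+1) = 3×9×7 = 189
triangle coeff Δ(1,4,3) = 1/252
Σ_t [1,1]: t=1:−1/36 = -1/36
(3j)²=4/63 [(1 4 3; 0 0 0)], sign=+1
Σ_t [1,1]: t=1:−1/720 = -1/720
(3j)²=1/36 [(1 4 3; 0 -3 3)], sign=-1
⇒ 4πI² = 1/3
I = (-1)√(1/3/(4π)) = -0.16286750

-0.162868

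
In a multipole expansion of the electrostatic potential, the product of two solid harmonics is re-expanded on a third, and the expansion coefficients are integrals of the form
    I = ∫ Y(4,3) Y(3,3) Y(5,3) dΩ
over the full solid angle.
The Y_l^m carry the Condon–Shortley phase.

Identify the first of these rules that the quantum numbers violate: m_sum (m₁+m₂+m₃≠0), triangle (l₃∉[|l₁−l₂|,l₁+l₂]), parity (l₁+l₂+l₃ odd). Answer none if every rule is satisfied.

m_sum

azimuthal sum: 3 + 3 + 3 = 9  ✗
1 ≤ 5 ≤ 7 (triangle on l)
L = 4 + 3 + 5 = 12 (even)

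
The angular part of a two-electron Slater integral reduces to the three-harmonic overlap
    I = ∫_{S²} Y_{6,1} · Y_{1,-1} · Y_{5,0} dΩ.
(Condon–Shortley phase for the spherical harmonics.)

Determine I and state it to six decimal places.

m-sum 0 ✓  L=12 even ✓  5≤5≤7 ✓
Π(2lᵢ+1) = 13×3×11 = 429
triangle coeff Δ(6,1,5) = 1/858
Σ_t [1,1]: t=1:−1/14400 = -1/14400
(3j)²=6/143 [(6 1 5; 0 0 0)], sign=+1
Σ_t [0,0]: t=0:+1/28800 = 1/28800
(3j)²=7/286 [(6 1 5; 1 -1 0)], sign=-1
⇒ 4πI² = 63/143
I = (-1)√(63/143/(4π)) = -0.18723944

-0.187239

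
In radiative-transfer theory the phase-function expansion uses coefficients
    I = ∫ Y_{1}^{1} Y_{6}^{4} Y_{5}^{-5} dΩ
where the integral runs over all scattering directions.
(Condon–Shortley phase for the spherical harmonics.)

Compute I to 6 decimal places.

m-sum 0 ✓  L=12 even ✓  5≤5≤7 ✓
Π(2lᵢ+1) = 3×13×11 = 429
triangle coeff Δ(1,6,5) = 1/858
Σ_t [1,1]: t=1:−1/14400 = -1/14400
(3j)²=6/143 [(1 6 5; 0 0 0)], sign=+1
Σ_t [0,0]: t=0:+1/7257600 = 1/7257600
(3j)²=1/858 [(1 6 5; 1 4 -5)], sign=+1
⇒ 4πI² = 3/143
I = (+1)√(3/143/(4π)) = 0.04085899

0.040859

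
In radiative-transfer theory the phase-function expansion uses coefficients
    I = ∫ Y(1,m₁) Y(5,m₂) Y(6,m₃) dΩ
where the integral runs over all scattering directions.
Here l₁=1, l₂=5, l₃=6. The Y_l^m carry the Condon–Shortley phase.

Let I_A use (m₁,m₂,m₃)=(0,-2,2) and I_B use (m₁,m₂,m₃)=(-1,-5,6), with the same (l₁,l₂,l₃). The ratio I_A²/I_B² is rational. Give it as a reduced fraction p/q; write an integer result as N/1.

Shared (l₁,l₂,l₃)=(1,5,6): N and (l;000)² cancel in I_A²/I_B².
A: Δ = 0!·2!·10!/13! = 1/858; Racah Σ t=0..0: t=0:+1/30240 = 1/30240; ⇒ 3j(1 5 6; 0 -2 2)² = 16/429, sgn +1
B: Δ = 0!·2!·10!/13! = 1/858; Racah Σ t=0..0: t=0:+1/7257600 = 1/7257600; ⇒ 3j(1 5 6; -1 -5 6)² = 1/13, sgn +1
I_A²/I_B² = (16/429)/(1/13) = 16/33

16/33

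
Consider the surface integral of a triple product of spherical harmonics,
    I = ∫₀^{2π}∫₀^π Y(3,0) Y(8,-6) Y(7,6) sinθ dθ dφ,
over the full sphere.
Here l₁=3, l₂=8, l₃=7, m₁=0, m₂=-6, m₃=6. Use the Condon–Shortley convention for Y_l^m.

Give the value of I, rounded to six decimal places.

m-sum 0 ✓  L=18 even ✓  5≤7≤11 ✓
Π(2lᵢ+1) = 7×17×15 = 1785
triangle coeff Δ(3,8,7) = 1/5290740
Σ_t [1,3]: t=1:−1/7257600 t=2:+1/2073600 t=3:−1/7257600 = 1/4838400
(3j)²=252/20995 [(3 8 7; 0 0 0)], sign=-1
Σ_t [1,2]: t=1:−1/479001600 t=2:+1/1916006400 = -1/638668800
(3j)²=117/6460 [(3 8 7; 0 -6 6)], sign=+1
⇒ 4πI² = 11907/30685
I = (-1)√(11907/30685/(4π)) = -0.17572485

-0.175725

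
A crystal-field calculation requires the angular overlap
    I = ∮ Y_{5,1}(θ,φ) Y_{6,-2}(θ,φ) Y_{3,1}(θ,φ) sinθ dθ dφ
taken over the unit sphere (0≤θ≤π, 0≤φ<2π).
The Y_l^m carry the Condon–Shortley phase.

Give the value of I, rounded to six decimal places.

0.134828

m-sum 0 ✓  L=14 even ✓  1≤3≤11 ✓
Π(2lᵢ+1) = 11×13×7 = 1001
triangle coeff Δ(5,6,3) = 1/675675
Σ_t [3,5]: t=3:−1/8640 t=4:+1/2304 t=5:−1/8640 = 7/34560
(3j)²=7/429 [(5 6 3; 0 0 0)], sign=-1
Σ_t [2,4]: t=2:+1/11520 t=3:−1/4320 t=4:+1/27648 = -1/9216
(3j)²=2/143 [(5 6 3; 1 -2 1)], sign=-1
⇒ 4πI² = 98/429
I = (+1)√(98/429/(4π)) = 0.13482780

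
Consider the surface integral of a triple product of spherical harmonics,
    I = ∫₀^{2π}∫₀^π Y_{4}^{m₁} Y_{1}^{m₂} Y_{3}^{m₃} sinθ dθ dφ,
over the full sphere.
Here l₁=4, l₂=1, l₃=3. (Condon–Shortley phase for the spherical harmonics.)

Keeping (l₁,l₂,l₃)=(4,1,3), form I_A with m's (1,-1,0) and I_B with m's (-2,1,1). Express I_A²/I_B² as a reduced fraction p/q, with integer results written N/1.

Same 4,1,3: normalisation and zero-m 3j drop out of the ratio.
A: Δ: 2! 6! 0! / 9! → 1/252; sum: t=0:+1/72 = 1/72; 3j²(4 1 3; 1 -1 0) = Δ·Π!·Σ² = 5/126  (sign -1)
B: Δ: 2! 6! 0! / 9! → 1/252; sum: t=2:+1/96 = 1/96; 3j²(4 1 3; -2 1 1) = Δ·Π!·Σ² = 5/84  (sign +1)
I_A²/I_B² = (5/126)/(5/84) = 2/3

2/3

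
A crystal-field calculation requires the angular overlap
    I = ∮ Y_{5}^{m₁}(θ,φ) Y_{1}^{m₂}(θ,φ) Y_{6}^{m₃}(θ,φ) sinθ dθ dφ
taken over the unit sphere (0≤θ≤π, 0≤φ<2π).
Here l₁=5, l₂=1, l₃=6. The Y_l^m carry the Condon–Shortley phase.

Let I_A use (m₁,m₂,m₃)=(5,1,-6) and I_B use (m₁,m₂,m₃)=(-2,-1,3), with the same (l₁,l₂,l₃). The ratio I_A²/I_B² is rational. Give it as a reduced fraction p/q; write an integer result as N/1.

11/6

l's match ⇒ only the (l;m) 3-j factors differ between A and B.
A: triangle coeff Δ(5,1,6) = 1/858; Σ_t [0,0]: t=0:+1/7257600 = 1/7257600; (3j)²=1/13 [(5 1 6; 5 1 -6)], sign=+1
B: triangle coeff Δ(5,1,6) = 1/858; Σ_t [0,0]: t=0:+1/60480 = 1/60480; (3j)²=6/143 [(5 1 6; -2 -1 3)], sign=-1
I_A²/I_B² = (1/13)/(6/143) = 11/6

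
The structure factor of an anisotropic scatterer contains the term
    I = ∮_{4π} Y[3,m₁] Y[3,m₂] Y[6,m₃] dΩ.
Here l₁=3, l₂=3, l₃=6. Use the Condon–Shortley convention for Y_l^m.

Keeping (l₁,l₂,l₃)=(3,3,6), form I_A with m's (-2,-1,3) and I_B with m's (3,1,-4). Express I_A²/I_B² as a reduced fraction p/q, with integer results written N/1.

Same 3,3,6: normalisation and zero-m 3j drop out of the ratio.
A: Δ: 0! 6! 6! / 13! → 1/12012; sum: t=0:+1/5760 = 1/5760; 3j²(3 3 6; -2 -1 3) = Δ·Π!·Σ² = 9/286  (sign -1)
B: Δ: 0! 6! 6! / 13! → 1/12012; sum: t=0:+1/34560 = 1/34560; 3j²(3 3 6; 3 1 -4) = Δ·Π!·Σ² = 5/286  (sign +1)
I_A²/I_B² = (9/286)/(5/286) = 9/5

9/5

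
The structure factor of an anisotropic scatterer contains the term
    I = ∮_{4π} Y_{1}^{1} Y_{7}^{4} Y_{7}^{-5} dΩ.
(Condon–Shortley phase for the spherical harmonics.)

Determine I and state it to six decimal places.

l₁+l₂+l₃=15 is odd: 3j(l;000)=0 ⇒ I=0

0.000000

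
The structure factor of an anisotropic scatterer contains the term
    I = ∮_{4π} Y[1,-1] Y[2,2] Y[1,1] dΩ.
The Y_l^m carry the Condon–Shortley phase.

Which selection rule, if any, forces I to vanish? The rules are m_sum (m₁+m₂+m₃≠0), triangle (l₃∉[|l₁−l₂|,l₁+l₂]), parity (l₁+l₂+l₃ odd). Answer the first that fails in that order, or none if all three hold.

m_sum

azimuthal sum: -1 + 2 + 1 = 2  ✗
1 ≤ 1 ≤ 3 (triangle on l)
L = 1 + 2 + 1 = 4 (even)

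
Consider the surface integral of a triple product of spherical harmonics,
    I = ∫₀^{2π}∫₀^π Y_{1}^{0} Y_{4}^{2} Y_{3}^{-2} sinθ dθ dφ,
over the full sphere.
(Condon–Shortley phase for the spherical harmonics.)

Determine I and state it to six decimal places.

Checks pass: Σm=0; 8 even; l₃=3∈[3,5].
(2·1+1)(2·4+1)(2·3+1) = 189
Δ: 2! 0! 6! / 9! → 1/252
sum: t=1:−1/36 = -1/36
3j²(1 4 3; 0 0 0) = Δ·Π!·Σ² = 4/63  (sign +1)
sum: t=1:−1/120 = -1/120
3j²(1 4 3; 0 2 -2) = Δ·Π!·Σ² = 1/21  (sign +1)
combine: 4πI² = 189·4/63·1/21 = 4/7
take √, sign +1: I = 0.21324362

0.213244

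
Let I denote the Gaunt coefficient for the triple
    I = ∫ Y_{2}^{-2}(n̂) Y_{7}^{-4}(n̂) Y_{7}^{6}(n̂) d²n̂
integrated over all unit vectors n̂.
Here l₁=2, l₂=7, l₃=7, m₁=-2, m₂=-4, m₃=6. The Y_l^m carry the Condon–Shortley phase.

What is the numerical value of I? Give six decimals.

-0.106948

Rules hold: Σm=0, L=16 even, 5≤7≤9.
N = 5·15·15 = 1125
Δ = 2!·2!·12!/17! = 1/185640
Racah Σ t=0..2: t=0:+1/2419200 t=1:−1/518400 t=2:+1/2419200 = -1/907200
⇒ 3j(2 7 7; 0 0 0)² = 56/3315, sgn +1
Racah Σ t=2..2: t=2:+1/159667200 = 1/159667200
⇒ 3j(2 7 7; -2 -4 6)² = 9/1190, sgn -1
4πI² = N·(3j₀)²·(3jₘ)² = 540/3757
I = -1·√(0.143732/4π) = -0.10694768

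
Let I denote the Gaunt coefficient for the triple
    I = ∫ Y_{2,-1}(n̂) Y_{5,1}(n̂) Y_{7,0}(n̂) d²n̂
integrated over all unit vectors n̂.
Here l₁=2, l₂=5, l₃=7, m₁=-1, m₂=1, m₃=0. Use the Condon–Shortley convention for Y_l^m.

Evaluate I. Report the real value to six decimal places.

0.177378

m-sum 0 ✓  L=14 even ✓  3≤7≤7 ✓
Π(2lᵢ+1) = 5×11×15 = 825
triangle coeff Δ(2,5,7) = 1/15015
Σ_t [0,0]: t=0:+1/57600 = 1/57600
(3j)²=21/715 [(2 5 7; 0 0 0)], sign=-1
Σ_t [0,0]: t=0:+1/103680 = 1/103680
(3j)²=7/429 [(2 5 7; -1 1 0)], sign=-1
⇒ 4πI² = 735/1859
I = (+1)√(735/1859/(4π)) = 0.17737771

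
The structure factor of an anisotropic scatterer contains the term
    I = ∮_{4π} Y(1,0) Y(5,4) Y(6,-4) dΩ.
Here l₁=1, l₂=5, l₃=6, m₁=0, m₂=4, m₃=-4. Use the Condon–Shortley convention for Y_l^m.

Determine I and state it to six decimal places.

m-sum 0 ✓  L=12 even ✓  4≤6≤6 ✓
Π(2lᵢ+1) = 3×11×13 = 429
triangle coeff Δ(1,5,6) = 1/858
Σ_t [0,0]: t=0:+1/14400 = 1/14400
(3j)²=6/143 [(1 5 6; 0 0 0)], sign=+1
Σ_t [0,0]: t=0:+1/362880 = 1/362880
(3j)²=10/429 [(1 5 6; 0 4 -4)], sign=+1
⇒ 4πI² = 60/143
I = (+1)√(60/143/(4π)) = 0.18272698

0.182727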